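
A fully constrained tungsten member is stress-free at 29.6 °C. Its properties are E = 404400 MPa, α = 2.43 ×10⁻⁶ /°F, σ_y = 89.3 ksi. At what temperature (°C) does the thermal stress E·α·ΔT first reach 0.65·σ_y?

256 °C

E = 404400 MPa = 404.4 GPa.
α = 2.43×10⁻⁶/°F × 9/5 = 4.37×10⁻⁶/K.
σ_y = 89.3 ksi = 615.7 MPa.
E·α·ΔT = 400.2 MPa ⇒ ΔT = 400.2 / (404.4×10³ × 4.37×10⁻⁶) = 226.3 K.
T = 29.6 + 226.3 = 255.9 °C.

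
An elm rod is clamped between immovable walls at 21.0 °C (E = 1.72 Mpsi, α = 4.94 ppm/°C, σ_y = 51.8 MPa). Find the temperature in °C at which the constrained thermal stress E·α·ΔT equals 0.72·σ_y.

E = 1.72 Mpsi = 11.86 GPa.
E·α·ΔT = 37.30 MPa ⇒ ΔT = 37.30 / (11.86×10³ × 4.94×10⁻⁶) = 636.6 K.
T = 21.0 + 636.6 = 657.6 °C.

658 °C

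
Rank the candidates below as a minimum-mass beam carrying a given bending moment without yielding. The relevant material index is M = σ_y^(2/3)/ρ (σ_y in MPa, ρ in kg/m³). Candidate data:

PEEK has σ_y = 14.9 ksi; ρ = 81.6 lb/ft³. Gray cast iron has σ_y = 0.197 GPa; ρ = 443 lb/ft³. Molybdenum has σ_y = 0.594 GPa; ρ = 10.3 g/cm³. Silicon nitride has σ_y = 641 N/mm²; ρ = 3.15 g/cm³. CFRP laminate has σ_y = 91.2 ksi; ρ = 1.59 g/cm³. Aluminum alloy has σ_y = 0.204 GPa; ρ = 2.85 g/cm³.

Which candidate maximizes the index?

In SI units:
  PEEK: σ_y = 102.7 MPa, ρ = 1307 kg/m³
  gray cast iron: σ_y = 197.0 MPa, ρ = 7096 kg/m³
  molybdenum: σ_y = 594.0 MPa, ρ = 10300 kg/m³
  silicon nitride: σ_y = 641.0 MPa, ρ = 3150 kg/m³
  CFRP laminate: σ_y = 628.8 MPa, ρ = 1590 kg/m³
  aluminum alloy: σ_y = 204.0 MPa, ρ = 2850 kg/m³
  CFRP laminate: M = 46.2×10⁻³
  silicon nitride: M = 23.6×10⁻³
  PEEK: M = 16.8×10⁻³
  aluminum alloy: M = 12.2×10⁻³
  molybdenum: M = 6.86×10⁻³
  gray cast iron: M = 4.77×10⁻³
Highest index: CFRP laminate.

CFRP laminate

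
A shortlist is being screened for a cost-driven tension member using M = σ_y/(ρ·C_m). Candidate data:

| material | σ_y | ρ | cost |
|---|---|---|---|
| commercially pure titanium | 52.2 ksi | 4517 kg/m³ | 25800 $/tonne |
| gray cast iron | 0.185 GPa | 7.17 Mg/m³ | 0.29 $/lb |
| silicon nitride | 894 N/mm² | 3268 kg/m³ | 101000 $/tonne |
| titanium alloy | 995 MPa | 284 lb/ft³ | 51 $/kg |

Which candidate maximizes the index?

gray cast iron

Putting every candidate on a common basis:
  commercially pure titanium: σ_y = 359.9 MPa, ρ = 4517 kg/m³, cost = 25.80 $/kg
  gray cast iron: σ_y = 185.0 MPa, ρ = 7170 kg/m³, cost = 0.6393 $/kg
  silicon nitride: σ_y = 894.0 MPa, ρ = 3268 kg/m³, cost = 101.0 $/kg
  titanium alloy: σ_y = 995.0 MPa, ρ = 4549 kg/m³, cost = 51.00 $/kg
  gray cast iron: M = 40.4 kN·m per $
  titanium alloy: M = 4.29 kN·m per $
  commercially pure titanium: M = 3.09 kN·m per $
  silicon nitride: M = 2.71 kN·m per $
Highest index: gray cast iron.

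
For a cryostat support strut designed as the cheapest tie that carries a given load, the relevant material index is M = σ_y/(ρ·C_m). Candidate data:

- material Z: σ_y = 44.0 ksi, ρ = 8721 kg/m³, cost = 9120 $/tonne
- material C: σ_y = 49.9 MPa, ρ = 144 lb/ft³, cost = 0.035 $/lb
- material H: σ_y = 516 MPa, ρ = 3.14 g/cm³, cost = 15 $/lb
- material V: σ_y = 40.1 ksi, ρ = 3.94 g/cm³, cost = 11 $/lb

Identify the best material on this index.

After converting to SI:
  material Z: σ_y = 303.4 MPa, ρ = 8721 kg/m³, cost = 9.120 $/kg
  material C: σ_y = 49.90 MPa, ρ = 2307 kg/m³, cost = 0.07716 $/kg
  material H: σ_y = 516.0 MPa, ρ = 3140 kg/m³, cost = 33.07 $/kg
  material V: σ_y = 276.5 MPa, ρ = 3940 kg/m³, cost = 24.25 $/kg
  material C: M = 280 kN·m per $
  material H: M = 4.97 kN·m per $
  material Z: M = 3.81 kN·m per $
  material V: M = 2.89 kN·m per $
Material C ranks first.

material C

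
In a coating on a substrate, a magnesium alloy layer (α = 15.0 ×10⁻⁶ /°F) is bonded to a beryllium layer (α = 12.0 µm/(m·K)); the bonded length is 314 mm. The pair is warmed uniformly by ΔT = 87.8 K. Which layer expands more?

magnesium alloy: α = 15.0×10⁻⁶/°F × 9/5 = 27.0×10⁻⁶/K.
α(magnesium alloy) = 27.0×10⁻⁶/K vs α(beryllium) = 12.0×10⁻⁶/K.
Higher α expands more for the same ΔT: magnesium alloy.

magnesium alloy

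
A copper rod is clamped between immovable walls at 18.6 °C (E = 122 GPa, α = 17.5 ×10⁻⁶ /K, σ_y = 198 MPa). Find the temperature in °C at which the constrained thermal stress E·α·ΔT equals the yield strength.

E·α·ΔT = 198.0 MPa ⇒ ΔT = 198.0 / (122.0×10³ × 17.5×10⁻⁶) = 92.74 K.
T = 18.6 + 92.74 = 111.3 °C.

111 °C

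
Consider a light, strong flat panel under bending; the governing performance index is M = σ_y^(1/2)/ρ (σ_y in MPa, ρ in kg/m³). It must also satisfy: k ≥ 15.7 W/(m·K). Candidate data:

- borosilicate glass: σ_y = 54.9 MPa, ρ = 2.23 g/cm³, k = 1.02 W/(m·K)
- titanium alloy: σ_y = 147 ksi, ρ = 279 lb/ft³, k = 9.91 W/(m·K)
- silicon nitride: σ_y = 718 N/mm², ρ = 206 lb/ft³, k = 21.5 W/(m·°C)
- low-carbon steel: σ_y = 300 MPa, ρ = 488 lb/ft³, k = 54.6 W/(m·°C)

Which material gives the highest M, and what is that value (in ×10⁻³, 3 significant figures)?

silicon nitride, M = 8.12×10⁻³

Screen on constraints: k ≥ 15.7 W/(m·K). Survivors: silicon nitride, low-carbon steel.
Convert each candidate to consistent units, then evaluate M:
  silicon nitride: σ_y = 718.0 MPa, ρ = 3300 kg/m³
  low-carbon steel: σ_y = 300.0 MPa, ρ = 7817 kg/m³
  silicon nitride: M = 8.12×10⁻³
  low-carbon steel: M = 2.22×10⁻³
The maximum is for silicon nitride.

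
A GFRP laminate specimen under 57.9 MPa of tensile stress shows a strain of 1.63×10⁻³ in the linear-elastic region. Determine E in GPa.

E = σ/ε = 57.9 MPa / 1.63×10⁻³ = 35520 MPa = 35.5 GPa.

35.5 GPa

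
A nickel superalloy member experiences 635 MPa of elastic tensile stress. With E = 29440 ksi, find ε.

3.13×10⁻³

E = 29440 ksi = 203.0 GPa = 203000 MPa.
ε = σ/E = 635 / 203000 = 3.13×10⁻³.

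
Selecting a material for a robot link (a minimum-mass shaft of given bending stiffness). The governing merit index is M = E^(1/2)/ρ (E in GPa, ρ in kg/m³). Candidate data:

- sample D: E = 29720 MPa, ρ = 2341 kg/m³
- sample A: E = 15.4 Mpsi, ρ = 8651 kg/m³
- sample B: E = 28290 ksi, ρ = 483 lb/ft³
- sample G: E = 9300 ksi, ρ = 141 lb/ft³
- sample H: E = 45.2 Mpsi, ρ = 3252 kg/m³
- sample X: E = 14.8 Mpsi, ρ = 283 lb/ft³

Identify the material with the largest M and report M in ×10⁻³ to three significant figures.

After converting to SI:
  sample D: E = 29.72 GPa, ρ = 2341 kg/m³
  sample A: E = 106.2 GPa, ρ = 8651 kg/m³
  sample B: E = 195.1 GPa, ρ = 7737 kg/m³
  sample G: E = 64.12 GPa, ρ = 2259 kg/m³
  sample H: E = 311.6 GPa, ρ = 3252 kg/m³
  sample X: E = 102.0 GPa, ρ = 4533 kg/m³
  sample H: M = 5.43×10⁻³
  sample G: M = 3.55×10⁻³
  sample D: M = 2.33×10⁻³
  sample X: M = 2.23×10⁻³
  sample B: M = 1.81×10⁻³
  sample A: M = 1.19×10⁻³
The maximum is for sample H.

sample H, M = 5.43×10⁻³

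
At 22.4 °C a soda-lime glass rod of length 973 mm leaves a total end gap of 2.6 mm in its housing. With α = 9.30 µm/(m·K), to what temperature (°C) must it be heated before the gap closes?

310 °C

α·L₀·ΔT = 2.6 mm ⇒ ΔT = 2.6 / (9.30×10⁻⁶ × 973.0) = 287.3 K.
T = 22.4 + 287.3 = 309.7 °C.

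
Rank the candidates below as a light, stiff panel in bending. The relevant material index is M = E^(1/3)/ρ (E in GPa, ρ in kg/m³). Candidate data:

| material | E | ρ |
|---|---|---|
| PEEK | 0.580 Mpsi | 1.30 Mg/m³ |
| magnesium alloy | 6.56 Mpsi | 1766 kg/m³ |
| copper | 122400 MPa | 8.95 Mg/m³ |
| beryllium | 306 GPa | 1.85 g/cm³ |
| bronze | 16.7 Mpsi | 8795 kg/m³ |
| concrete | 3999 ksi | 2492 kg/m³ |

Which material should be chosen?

In SI units:
  PEEK: E = 3.999 GPa, ρ = 1300 kg/m³
  magnesium alloy: E = 45.23 GPa, ρ = 1766 kg/m³
  copper: E = 122.4 GPa, ρ = 8950 kg/m³
  beryllium: E = 306.0 GPa, ρ = 1850 kg/m³
  bronze: E = 115.1 GPa, ρ = 8795 kg/m³
  concrete: E = 27.57 GPa, ρ = 2492 kg/m³
  beryllium: M = 3.64×10⁻³
  magnesium alloy: M = 2.02×10⁻³
  PEEK: M = 1.22×10⁻³
  concrete: M = 1.21×10⁻³
  copper: M = 0.555×10⁻³
  bronze: M = 0.553×10⁻³
Highest index: beryllium.

beryllium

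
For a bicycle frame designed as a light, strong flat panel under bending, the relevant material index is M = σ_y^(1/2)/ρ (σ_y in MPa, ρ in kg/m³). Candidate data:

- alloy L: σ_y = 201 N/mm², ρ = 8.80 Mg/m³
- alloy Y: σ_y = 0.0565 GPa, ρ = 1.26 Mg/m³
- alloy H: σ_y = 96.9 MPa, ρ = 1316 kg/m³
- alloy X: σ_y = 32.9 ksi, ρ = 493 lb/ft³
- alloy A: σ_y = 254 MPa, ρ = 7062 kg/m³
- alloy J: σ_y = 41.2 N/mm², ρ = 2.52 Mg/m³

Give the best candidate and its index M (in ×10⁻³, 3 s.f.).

alloy H, M = 7.48×10⁻³

In SI units:
  alloy L: σ_y = 201.0 MPa, ρ = 8800 kg/m³
  alloy Y: σ_y = 56.50 MPa, ρ = 1260 kg/m³
  alloy H: σ_y = 96.90 MPa, ρ = 1316 kg/m³
  alloy X: σ_y = 226.8 MPa, ρ = 7897 kg/m³
  alloy A: σ_y = 254.0 MPa, ρ = 7062 kg/m³
  alloy J: σ_y = 41.20 MPa, ρ = 2520 kg/m³
  alloy H: M = 7.48×10⁻³
  alloy Y: M = 5.97×10⁻³
  alloy J: M = 2.55×10⁻³
  alloy A: M = 2.26×10⁻³
  alloy X: M = 1.91×10⁻³
  alloy L: M = 1.61×10⁻³
Highest index: alloy H.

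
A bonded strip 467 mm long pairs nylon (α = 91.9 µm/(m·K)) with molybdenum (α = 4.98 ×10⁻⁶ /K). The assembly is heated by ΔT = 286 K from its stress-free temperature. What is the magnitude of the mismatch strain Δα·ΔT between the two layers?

Δα = |91.9 − 4.98|×10⁻⁶/K = 86.9×10⁻⁶/K.
Mismatch strain = Δα·ΔT = 86.9×10⁻⁶ × 286.0 = 0.0249.

0.0249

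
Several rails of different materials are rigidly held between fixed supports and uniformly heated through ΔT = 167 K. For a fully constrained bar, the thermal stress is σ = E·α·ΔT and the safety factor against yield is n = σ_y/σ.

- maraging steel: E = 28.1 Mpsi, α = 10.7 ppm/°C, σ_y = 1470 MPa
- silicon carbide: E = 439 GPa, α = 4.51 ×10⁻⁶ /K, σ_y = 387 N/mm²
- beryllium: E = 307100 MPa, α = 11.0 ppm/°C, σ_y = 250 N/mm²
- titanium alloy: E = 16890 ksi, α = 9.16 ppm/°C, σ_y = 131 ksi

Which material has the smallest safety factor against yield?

Converting E to GPa, α to ×10⁻⁶/K, σ_y to MPa, then σ and n for each:
  maraging steel: E = 193.7, α = 10.7, σ_y = 1470 → σ = 346 MPa, n = 4.25
  silicon carbide: E = 439.0, α = 4.51, σ_y = 387.0 → σ = 331 MPa, n = 1.17
  beryllium: E = 307.1, α = 11.0, σ_y = 250.0 → σ = 564 MPa, n = 0.443
  titanium alloy: E = 116.5, α = 9.16, σ_y = 903.2 → σ = 178 MPa, n = 5.07
Beryllium has the lowest safety factor, n = 0.443.

beryllium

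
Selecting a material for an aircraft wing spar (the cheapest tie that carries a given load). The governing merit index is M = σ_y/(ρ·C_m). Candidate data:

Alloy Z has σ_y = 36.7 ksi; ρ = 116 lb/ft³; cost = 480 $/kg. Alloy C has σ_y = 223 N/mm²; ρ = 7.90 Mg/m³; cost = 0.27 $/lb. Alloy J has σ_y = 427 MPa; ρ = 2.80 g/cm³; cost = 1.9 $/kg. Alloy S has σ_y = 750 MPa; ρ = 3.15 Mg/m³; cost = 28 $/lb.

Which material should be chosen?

alloy J

Putting every candidate on a common basis:
  alloy Z: σ_y = 253.0 MPa, ρ = 1858 kg/m³, cost = 480.0 $/kg
  alloy C: σ_y = 223.0 MPa, ρ = 7900 kg/m³, cost = 0.5952 $/kg
  alloy J: σ_y = 427.0 MPa, ρ = 2800 kg/m³, cost = 1.900 $/kg
  alloy S: σ_y = 750.0 MPa, ρ = 3150 kg/m³, cost = 61.73 $/kg
  alloy J: M = 80.3 kN·m per $
  alloy C: M = 47.4 kN·m per $
  alloy S: M = 3.86 kN·m per $
  alloy Z: M = 0.284 kN·m per $
Alloy J ranks first.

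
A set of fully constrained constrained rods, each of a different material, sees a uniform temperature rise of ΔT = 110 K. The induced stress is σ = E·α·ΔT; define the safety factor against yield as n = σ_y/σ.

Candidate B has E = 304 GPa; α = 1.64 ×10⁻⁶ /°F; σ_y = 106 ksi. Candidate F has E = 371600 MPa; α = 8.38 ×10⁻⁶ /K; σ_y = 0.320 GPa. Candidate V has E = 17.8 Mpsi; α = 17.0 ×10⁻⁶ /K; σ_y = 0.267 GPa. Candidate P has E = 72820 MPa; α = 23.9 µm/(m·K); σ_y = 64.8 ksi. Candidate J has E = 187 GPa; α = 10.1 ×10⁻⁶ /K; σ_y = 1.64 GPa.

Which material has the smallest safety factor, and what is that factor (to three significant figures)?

candidate F, n = 0.934

With everything in SI (GPa, ×10⁻⁶/K, MPa):
  candidate B: E = 304.0, α = 2.95, σ_y = 730.8 → σ = 98.7 MPa, n = 7.40
  candidate F: E = 371.6, α = 8.38, σ_y = 320.0 → σ = 343 MPa, n = 0.934
  candidate V: E = 122.7, α = 17.0, σ_y = 267.0 → σ = 229 MPa, n = 1.16
  candidate P: E = 72.82, α = 23.9, σ_y = 446.8 → σ = 191 MPa, n = 2.33
  candidate J: E = 187.0, α = 10.1, σ_y = 1640 → σ = 208 MPa, n = 7.89
The minimum is candidate F at n = 0.934.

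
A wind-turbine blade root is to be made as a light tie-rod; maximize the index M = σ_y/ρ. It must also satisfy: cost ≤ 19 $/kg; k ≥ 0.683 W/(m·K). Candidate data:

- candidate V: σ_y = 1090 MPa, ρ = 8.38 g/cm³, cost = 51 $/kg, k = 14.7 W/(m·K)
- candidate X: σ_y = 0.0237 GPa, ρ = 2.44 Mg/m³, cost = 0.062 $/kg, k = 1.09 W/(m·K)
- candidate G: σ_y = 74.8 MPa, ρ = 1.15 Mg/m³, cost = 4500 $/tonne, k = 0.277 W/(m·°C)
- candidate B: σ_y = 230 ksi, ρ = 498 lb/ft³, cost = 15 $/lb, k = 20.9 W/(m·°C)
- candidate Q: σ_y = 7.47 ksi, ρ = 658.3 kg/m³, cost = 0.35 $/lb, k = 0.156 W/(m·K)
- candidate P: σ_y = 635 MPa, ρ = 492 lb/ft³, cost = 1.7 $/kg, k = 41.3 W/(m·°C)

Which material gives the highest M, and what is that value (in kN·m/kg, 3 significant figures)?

Screen on constraints: cost ≤ 19 $/kg; k ≥ 0.683 W/(m·K). Survivors: candidate X, candidate P.
After converting to SI:
  candidate X: σ_y = 23.70 MPa, ρ = 2440 kg/m³
  candidate P: σ_y = 635.0 MPa, ρ = 7881 kg/m³
  candidate P: M = 80.6 kN·m/kg
  candidate X: M = 9.71 kN·m/kg
Candidate P ranks first.

candidate P, M = 80.6 kN·m/kg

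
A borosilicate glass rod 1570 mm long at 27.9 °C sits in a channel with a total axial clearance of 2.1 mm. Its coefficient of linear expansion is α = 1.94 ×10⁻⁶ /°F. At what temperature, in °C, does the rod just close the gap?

α = 1.94×10⁻⁶/°F × 9/5 = 3.49×10⁻⁶/K.
α·L₀·ΔT = 2.1 mm ⇒ ΔT = 2.1 / (3.49×10⁻⁶ × 1570.0) = 383.0 K.
T = 27.9 + 383.0 = 410.9 °C.

411 °C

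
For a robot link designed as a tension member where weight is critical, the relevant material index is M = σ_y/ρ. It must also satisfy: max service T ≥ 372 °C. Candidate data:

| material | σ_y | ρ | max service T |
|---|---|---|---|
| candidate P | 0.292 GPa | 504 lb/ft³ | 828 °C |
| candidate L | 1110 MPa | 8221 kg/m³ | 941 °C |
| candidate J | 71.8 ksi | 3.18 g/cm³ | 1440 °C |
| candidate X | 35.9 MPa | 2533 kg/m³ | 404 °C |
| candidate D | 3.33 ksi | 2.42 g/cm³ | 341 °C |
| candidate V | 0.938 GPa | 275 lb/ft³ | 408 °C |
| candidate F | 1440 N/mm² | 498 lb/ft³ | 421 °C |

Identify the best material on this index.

candidate V

Screen on constraints: max service T ≥ 372 °C. Survivors: candidate P, candidate L, candidate J, candidate X, candidate V, candidate F.
Convert each candidate to consistent units, then evaluate M:
  candidate P: σ_y = 292.0 MPa, ρ = 8073 kg/m³
  candidate L: σ_y = 1110 MPa, ρ = 8221 kg/m³
  candidate J: σ_y = 495.0 MPa, ρ = 3180 kg/m³
  candidate X: σ_y = 35.90 MPa, ρ = 2533 kg/m³
  candidate V: σ_y = 938.0 MPa, ρ = 4405 kg/m³
  candidate F: σ_y = 1440 MPa, ρ = 7977 kg/m³
  candidate V: M = 213 kN·m/kg
  candidate F: M = 181 kN·m/kg
  candidate J: M = 156 kN·m/kg
  candidate L: M = 135 kN·m/kg
  candidate P: M = 36.2 kN·m/kg
  candidate X: M = 14.2 kN·m/kg
Candidate V has the largest M.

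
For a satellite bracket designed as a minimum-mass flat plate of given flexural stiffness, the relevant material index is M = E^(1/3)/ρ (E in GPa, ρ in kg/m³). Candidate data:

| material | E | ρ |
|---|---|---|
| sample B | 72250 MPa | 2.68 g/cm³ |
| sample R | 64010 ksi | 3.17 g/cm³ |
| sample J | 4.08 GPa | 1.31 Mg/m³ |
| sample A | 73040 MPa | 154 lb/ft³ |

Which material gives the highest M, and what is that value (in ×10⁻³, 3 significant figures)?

Convert each candidate to consistent units, then evaluate M:
  sample B: E = 72.25 GPa, ρ = 2680 kg/m³
  sample R: E = 441.3 GPa, ρ = 3170 kg/m³
  sample J: E = 4.080 GPa, ρ = 1310 kg/m³
  sample A: E = 73.04 GPa, ρ = 2467 kg/m³
  sample R: M = 2.40×10⁻³
  sample A: M = 1.69×10⁻³
  sample B: M = 1.55×10⁻³
  sample J: M = 1.22×10⁻³
Highest index: sample R.

sample R, M = 2.40×10⁻³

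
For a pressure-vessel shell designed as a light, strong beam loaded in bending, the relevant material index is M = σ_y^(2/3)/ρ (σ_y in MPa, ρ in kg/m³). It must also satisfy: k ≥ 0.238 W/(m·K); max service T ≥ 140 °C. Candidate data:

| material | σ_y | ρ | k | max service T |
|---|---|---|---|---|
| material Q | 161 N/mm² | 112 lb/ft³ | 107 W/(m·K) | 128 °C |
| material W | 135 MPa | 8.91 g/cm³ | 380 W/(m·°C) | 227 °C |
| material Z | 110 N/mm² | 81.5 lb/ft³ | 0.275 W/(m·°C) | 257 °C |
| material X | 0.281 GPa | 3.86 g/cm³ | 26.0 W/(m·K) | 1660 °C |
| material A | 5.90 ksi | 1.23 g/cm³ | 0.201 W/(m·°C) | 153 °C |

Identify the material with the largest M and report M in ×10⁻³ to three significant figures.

material Z, M = 17.6×10⁻³

Screen on constraints: k ≥ 0.238 W/(m·K); max service T ≥ 140 °C. Survivors: material W, material Z, material X.
Normalizing units and computing the index:
  material W: σ_y = 135.0 MPa, ρ = 8910 kg/m³
  material Z: σ_y = 110.0 MPa, ρ = 1306 kg/m³
  material X: σ_y = 281.0 MPa, ρ = 3860 kg/m³
  material Z: M = 17.6×10⁻³
  material X: M = 11.1×10⁻³
  material W: M = 2.95×10⁻³
Material Z has the largest M.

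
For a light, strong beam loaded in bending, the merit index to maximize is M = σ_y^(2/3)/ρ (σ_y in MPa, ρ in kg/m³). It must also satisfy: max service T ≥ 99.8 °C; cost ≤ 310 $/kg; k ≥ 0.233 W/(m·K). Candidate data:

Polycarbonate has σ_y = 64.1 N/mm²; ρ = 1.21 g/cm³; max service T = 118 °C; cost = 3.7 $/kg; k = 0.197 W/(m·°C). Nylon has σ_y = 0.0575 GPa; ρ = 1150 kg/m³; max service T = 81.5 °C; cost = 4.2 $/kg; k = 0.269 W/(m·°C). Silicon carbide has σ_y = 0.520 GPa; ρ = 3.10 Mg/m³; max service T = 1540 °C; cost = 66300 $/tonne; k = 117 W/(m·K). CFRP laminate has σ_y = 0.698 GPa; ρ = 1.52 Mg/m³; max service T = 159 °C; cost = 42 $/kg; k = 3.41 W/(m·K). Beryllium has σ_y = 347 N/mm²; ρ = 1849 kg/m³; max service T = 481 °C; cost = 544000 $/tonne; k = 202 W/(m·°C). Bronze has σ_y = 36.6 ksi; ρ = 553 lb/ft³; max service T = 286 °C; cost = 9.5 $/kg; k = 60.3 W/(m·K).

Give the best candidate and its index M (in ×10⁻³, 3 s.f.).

CFRP laminate, M = 51.8×10⁻³

Screen on constraints: max service T ≥ 99.8 °C; cost ≤ 310 $/kg; k ≥ 0.233 W/(m·K). Survivors: silicon carbide, CFRP laminate, bronze.
Normalizing units and computing the index:
  silicon carbide: σ_y = 520.0 MPa, ρ = 3100 kg/m³
  CFRP laminate: σ_y = 698.0 MPa, ρ = 1520 kg/m³
  bronze: σ_y = 252.3 MPa, ρ = 8858 kg/m³
  CFRP laminate: M = 51.8×10⁻³
  silicon carbide: M = 20.9×10⁻³
  bronze: M = 4.51×10⁻³
Highest index: CFRP laminate.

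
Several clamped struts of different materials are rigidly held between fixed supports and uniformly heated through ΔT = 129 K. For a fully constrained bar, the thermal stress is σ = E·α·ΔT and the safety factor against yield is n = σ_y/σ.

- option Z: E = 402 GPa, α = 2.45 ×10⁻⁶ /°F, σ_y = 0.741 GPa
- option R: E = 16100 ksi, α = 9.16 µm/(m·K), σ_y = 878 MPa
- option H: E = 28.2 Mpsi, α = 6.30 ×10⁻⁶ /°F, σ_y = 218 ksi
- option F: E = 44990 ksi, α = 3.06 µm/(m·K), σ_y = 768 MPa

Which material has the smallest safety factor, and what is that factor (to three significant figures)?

option Z, n = 3.24

Per material, after unit conversion:
  option Z: E = 402.0, α = 4.41, σ_y = 741.0 → σ = 229 MPa, n = 3.24
  option R: E = 111.0, α = 9.16, σ_y = 878.0 → σ = 131 MPa, n = 6.69
  option H: E = 194.4, α = 11.3, σ_y = 1503 → σ = 284 MPa, n = 5.28
  option F: E = 310.2, α = 3.06, σ_y = 768.0 → σ = 122 MPa, n = 6.27
Smallest n: option Z with n = 3.24.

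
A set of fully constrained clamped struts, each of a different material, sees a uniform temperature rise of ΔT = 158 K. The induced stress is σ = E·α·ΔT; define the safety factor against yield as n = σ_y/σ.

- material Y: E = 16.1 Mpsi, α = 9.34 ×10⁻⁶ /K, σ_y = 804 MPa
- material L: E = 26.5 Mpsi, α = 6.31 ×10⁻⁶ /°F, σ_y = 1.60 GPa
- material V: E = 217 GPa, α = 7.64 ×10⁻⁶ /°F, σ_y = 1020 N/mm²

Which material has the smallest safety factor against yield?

material V

Converting E to GPa, α to ×10⁻⁶/K, σ_y to MPa, then σ and n for each:
  material Y: E = 111.0, α = 9.34, σ_y = 804.0 → σ = 164 MPa, n = 4.91
  material L: E = 182.7, α = 11.4, σ_y = 1600 → σ = 328 MPa, n = 4.88
  material V: E = 217.0, α = 13.8, σ_y = 1020 → σ = 472 MPa, n = 2.16
The minimum is material V at n = 2.16.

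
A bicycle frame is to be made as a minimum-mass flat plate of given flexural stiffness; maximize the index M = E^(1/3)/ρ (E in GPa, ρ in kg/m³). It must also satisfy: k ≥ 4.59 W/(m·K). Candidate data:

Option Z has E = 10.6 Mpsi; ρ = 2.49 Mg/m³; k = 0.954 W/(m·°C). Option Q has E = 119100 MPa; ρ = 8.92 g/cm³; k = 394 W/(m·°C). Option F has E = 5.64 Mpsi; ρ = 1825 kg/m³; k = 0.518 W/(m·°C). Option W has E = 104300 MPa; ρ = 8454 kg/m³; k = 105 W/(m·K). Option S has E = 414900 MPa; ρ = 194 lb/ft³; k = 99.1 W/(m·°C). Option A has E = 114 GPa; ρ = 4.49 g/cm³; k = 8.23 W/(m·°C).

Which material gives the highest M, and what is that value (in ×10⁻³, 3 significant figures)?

option S, M = 2.40×10⁻³

Screen on constraints: k ≥ 4.59 W/(m·K). Survivors: option Q, option W, option S, option A.
In SI units:
  option Q: E = 119.1 GPa, ρ = 8920 kg/m³
  option W: E = 104.3 GPa, ρ = 8454 kg/m³
  option S: E = 414.9 GPa, ρ = 3108 kg/m³
  option A: E = 114.0 GPa, ρ = 4490 kg/m³
  option S: M = 2.40×10⁻³
  option A: M = 1.08×10⁻³
  option W: M = 0.557×10⁻³
  option Q: M = 0.552×10⁻³
Highest index: option S.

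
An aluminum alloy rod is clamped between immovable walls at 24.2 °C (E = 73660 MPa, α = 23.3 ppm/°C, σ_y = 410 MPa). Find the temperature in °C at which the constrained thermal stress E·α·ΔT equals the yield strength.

E = 73660 MPa = 73.66 GPa.
E·α·ΔT = 410.0 MPa ⇒ ΔT = 410.0 / (73.66×10³ × 23.3×10⁻⁶) = 238.9 K.
T = 24.2 + 238.9 = 263.1 °C.

263 °C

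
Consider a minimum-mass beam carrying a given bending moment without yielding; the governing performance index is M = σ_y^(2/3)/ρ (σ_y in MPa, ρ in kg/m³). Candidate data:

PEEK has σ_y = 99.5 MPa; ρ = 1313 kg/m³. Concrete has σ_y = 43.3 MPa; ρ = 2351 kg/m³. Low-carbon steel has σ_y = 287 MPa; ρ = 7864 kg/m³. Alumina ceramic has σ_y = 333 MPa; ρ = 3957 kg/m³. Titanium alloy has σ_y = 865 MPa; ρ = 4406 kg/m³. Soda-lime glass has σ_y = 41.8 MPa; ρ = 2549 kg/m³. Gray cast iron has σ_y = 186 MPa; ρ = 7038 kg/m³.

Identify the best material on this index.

Computing M directly (units already consistent):
  titanium alloy: M = 20.6×10⁻³
  PEEK: M = 16.4×10⁻³
  alumina ceramic: M = 12.1×10⁻³
  low-carbon steel: M = 5.53×10⁻³
  concrete: M = 5.24×10⁻³
  soda-lime glass: M = 4.73×10⁻³
  gray cast iron: M = 4.63×10⁻³
Titanium alloy has the largest M.

titanium alloy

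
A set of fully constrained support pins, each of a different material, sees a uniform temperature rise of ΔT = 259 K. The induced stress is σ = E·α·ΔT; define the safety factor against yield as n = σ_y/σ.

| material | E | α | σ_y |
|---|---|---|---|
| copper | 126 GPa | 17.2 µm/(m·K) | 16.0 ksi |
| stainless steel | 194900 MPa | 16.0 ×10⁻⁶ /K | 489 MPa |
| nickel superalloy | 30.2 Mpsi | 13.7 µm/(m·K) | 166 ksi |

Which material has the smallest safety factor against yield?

Converting E to GPa, α to ×10⁻⁶/K, σ_y to MPa, then σ and n for each:
  copper: E = 126.0, α = 17.2, σ_y = 110.3 → σ = 561 MPa, n = 0.197
  stainless steel: E = 194.9, α = 16.0, σ_y = 489.0 → σ = 808 MPa, n = 0.605
  nickel superalloy: E = 208.2, α = 13.7, σ_y = 1145 → σ = 739 MPa, n = 1.55
Copper has the lowest safety factor, n = 0.197.

copper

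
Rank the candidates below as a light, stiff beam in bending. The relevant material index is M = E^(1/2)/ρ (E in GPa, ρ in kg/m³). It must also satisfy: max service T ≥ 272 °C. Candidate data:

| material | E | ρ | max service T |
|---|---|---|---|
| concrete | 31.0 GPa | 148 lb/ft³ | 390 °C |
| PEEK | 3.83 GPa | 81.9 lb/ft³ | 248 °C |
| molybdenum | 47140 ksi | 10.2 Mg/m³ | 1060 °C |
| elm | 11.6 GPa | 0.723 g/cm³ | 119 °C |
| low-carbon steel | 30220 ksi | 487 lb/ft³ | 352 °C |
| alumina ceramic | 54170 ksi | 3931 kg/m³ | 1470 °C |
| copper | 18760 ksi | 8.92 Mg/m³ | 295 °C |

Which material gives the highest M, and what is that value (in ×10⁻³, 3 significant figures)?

alumina ceramic, M = 4.92×10⁻³

Screen on constraints: max service T ≥ 272 °C. Survivors: concrete, molybdenum, low-carbon steel, alumina ceramic, copper.
In SI units:
  concrete: E = 31.00 GPa, ρ = 2371 kg/m³
  molybdenum: E = 325.0 GPa, ρ = 10200 kg/m³
  low-carbon steel: E = 208.4 GPa, ρ = 7801 kg/m³
  alumina ceramic: E = 373.5 GPa, ρ = 3931 kg/m³
  copper: E = 129.3 GPa, ρ = 8920 kg/m³
  alumina ceramic: M = 4.92×10⁻³
  concrete: M = 2.35×10⁻³
  low-carbon steel: M = 1.85×10⁻³
  molybdenum: M = 1.77×10⁻³
  copper: M = 1.28×10⁻³
Alumina ceramic has the largest M.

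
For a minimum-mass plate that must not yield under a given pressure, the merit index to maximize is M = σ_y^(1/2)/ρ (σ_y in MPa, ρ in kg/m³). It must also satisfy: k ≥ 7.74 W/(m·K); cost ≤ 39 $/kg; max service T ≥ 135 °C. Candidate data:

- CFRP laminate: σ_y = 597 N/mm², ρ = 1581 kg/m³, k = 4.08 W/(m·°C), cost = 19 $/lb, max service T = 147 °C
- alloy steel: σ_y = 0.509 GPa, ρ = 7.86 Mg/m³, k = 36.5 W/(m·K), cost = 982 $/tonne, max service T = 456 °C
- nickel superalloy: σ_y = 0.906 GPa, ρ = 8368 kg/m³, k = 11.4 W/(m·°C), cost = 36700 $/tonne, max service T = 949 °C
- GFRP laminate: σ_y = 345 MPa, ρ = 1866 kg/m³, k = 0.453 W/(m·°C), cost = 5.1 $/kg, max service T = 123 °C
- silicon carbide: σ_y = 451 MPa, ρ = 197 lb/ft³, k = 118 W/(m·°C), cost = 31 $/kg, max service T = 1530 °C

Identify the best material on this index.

silicon carbide

Screen on constraints: k ≥ 7.74 W/(m·K); cost ≤ 39 $/kg; max service T ≥ 135 °C. Survivors: alloy steel, nickel superalloy, silicon carbide.
Putting every candidate on a common basis:
  alloy steel: σ_y = 509.0 MPa, ρ = 7860 kg/m³
  nickel superalloy: σ_y = 906.0 MPa, ρ = 8368 kg/m³
  silicon carbide: σ_y = 451.0 MPa, ρ = 3156 kg/m³
  silicon carbide: M = 6.73×10⁻³
  nickel superalloy: M = 3.60×10⁻³
  alloy steel: M = 2.87×10⁻³
Highest index: silicon carbide.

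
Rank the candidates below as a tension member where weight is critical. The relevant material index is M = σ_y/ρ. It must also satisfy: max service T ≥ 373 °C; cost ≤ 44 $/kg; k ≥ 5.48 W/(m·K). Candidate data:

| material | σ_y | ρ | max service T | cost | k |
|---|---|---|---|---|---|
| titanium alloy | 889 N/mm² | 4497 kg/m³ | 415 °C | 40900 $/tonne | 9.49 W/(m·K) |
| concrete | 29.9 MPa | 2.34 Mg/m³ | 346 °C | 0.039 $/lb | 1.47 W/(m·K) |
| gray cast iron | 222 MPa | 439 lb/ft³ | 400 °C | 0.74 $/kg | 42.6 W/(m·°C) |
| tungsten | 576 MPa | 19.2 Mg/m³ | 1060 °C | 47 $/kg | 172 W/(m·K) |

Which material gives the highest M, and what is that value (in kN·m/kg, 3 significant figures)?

titanium alloy, M = 198 kN·m/kg

Screen on constraints: max service T ≥ 373 °C; cost ≤ 44 $/kg; k ≥ 5.48 W/(m·K). Survivors: titanium alloy, gray cast iron.
Normalizing units and computing the index:
  titanium alloy: σ_y = 889.0 MPa, ρ = 4497 kg/m³
  gray cast iron: σ_y = 222.0 MPa, ρ = 7032 kg/m³
  titanium alloy: M = 198 kN·m/kg
  gray cast iron: M = 31.6 kN·m/kg
Titanium alloy has the largest M.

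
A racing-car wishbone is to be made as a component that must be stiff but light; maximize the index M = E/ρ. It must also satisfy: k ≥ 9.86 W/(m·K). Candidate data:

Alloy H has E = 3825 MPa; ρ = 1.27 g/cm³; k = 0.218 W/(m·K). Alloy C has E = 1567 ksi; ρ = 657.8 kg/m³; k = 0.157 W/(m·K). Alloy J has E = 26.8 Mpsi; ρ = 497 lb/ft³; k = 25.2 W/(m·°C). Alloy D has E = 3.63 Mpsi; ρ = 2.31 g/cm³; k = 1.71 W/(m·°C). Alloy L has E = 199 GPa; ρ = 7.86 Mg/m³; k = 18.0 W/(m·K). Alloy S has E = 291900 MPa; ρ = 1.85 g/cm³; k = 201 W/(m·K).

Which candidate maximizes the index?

Screen on constraints: k ≥ 9.86 W/(m·K). Survivors: alloy J, alloy L, alloy S.
In SI units:
  alloy J: E = 184.8 GPa, ρ = 7961 kg/m³
  alloy L: E = 199.0 GPa, ρ = 7860 kg/m³
  alloy S: E = 291.9 GPa, ρ = 1850 kg/m³
  alloy S: M = 158 MN·m/kg
  alloy L: M = 25.3 MN·m/kg
  alloy J: M = 23.2 MN·m/kg
The maximum is for alloy S.

alloy S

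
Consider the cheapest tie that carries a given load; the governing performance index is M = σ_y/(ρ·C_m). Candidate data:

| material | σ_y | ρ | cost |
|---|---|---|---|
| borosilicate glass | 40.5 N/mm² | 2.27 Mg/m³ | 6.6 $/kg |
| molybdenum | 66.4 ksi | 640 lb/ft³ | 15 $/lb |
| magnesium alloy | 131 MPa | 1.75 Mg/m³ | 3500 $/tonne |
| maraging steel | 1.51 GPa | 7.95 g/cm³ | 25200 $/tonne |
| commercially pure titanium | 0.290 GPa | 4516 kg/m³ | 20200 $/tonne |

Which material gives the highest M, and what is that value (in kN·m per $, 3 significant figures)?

magnesium alloy, M = 21.4 kN·m per $

Normalizing units and computing the index:
  borosilicate glass: σ_y = 40.50 MPa, ρ = 2270 kg/m³, cost = 6.600 $/kg
  molybdenum: σ_y = 457.8 MPa, ρ = 10250 kg/m³, cost = 33.07 $/kg
  magnesium alloy: σ_y = 131.0 MPa, ρ = 1750 kg/m³, cost = 3.500 $/kg
  maraging steel: σ_y = 1510 MPa, ρ = 7950 kg/m³, cost = 25.20 $/kg
  commercially pure titanium: σ_y = 290.0 MPa, ρ = 4516 kg/m³, cost = 20.20 $/kg
  magnesium alloy: M = 21.4 kN·m per $
  maraging steel: M = 7.54 kN·m per $
  commercially pure titanium: M = 3.18 kN·m per $
  borosilicate glass: M = 2.70 kN·m per $
  molybdenum: M = 1.35 kN·m per $
The maximum is for magnesium alloy.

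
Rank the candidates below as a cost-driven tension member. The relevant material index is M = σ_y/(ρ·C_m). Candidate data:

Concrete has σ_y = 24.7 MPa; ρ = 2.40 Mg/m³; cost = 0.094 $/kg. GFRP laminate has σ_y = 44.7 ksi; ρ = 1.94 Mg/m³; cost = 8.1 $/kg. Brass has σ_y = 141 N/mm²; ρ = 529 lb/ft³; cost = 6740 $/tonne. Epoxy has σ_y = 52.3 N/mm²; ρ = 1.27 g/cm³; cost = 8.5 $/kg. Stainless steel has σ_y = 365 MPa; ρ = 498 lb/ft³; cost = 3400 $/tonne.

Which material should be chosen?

Normalizing units and computing the index:
  concrete: σ_y = 24.70 MPa, ρ = 2400 kg/m³, cost = 0.09400 $/kg
  GFRP laminate: σ_y = 308.2 MPa, ρ = 1940 kg/m³, cost = 8.100 $/kg
  brass: σ_y = 141.0 MPa, ρ = 8474 kg/m³, cost = 6.740 $/kg
  epoxy: σ_y = 52.30 MPa, ρ = 1270 kg/m³, cost = 8.500 $/kg
  stainless steel: σ_y = 365.0 MPa, ρ = 7977 kg/m³, cost = 3.400 $/kg
  concrete: M = 109 kN·m per $
  GFRP laminate: M = 19.6 kN·m per $
  stainless steel: M = 13.5 kN·m per $
  epoxy: M = 4.84 kN·m per $
  brass: M = 2.47 kN·m per $
Concrete has the largest M.

concrete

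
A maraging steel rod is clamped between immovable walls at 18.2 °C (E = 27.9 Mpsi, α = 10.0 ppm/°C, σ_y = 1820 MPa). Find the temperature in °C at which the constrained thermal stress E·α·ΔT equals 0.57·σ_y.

557 °C

E = 27.9 Mpsi = 192.4 GPa.
E·α·ΔT = 1037 MPa ⇒ ΔT = 1037 / (192.4×10³ × 10.0×10⁻⁶) = 539.3 K.
T = 18.2 + 539.3 = 557.5 °C.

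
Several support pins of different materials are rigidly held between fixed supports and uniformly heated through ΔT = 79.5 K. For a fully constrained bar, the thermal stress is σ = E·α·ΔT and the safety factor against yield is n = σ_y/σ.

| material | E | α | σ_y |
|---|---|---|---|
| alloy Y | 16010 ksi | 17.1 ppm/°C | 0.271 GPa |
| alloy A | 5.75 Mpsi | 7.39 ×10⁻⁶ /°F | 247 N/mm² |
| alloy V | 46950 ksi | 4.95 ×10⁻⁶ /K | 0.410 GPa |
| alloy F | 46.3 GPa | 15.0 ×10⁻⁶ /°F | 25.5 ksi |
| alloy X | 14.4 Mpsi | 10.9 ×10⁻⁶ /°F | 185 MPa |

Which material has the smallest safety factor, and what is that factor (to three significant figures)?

alloy X, n = 1.19

Converting E to GPa, α to ×10⁻⁶/K, σ_y to MPa, then σ and n for each:
  alloy Y: E = 110.4, α = 17.1, σ_y = 271.0 → σ = 150 MPa, n = 1.81
  alloy A: E = 39.64, α = 13.3, σ_y = 247.0 → σ = 41.9 MPa, n = 5.89
  alloy V: E = 323.7, α = 4.95, σ_y = 410.0 → σ = 127 MPa, n = 3.22
  alloy F: E = 46.30, α = 27.0, σ_y = 175.8 → σ = 99.4 MPa, n = 1.77
  alloy X: E = 99.28, α = 19.6, σ_y = 185.0 → σ = 155 MPa, n = 1.19
Smallest n: alloy X with n = 1.19.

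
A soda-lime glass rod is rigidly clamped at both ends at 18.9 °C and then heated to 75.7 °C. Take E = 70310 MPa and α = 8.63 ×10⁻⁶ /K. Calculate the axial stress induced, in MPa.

E = 70310 MPa = 70.31 GPa.
ΔT = 56.80 K. Constrained thermal stress σ = E·α·ΔT = 70.31×10³ MPa × 8.63×10⁻⁶ × 56.80 = 34.5 MPa (compressive).

34.5 MPa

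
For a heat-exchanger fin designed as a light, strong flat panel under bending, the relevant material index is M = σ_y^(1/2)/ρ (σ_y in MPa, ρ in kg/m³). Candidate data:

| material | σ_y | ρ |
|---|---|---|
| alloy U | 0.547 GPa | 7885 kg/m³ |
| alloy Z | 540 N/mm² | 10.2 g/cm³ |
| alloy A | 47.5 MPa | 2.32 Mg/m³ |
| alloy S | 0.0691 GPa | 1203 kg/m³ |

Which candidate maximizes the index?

alloy S

After converting to SI:
  alloy U: σ_y = 547.0 MPa, ρ = 7885 kg/m³
  alloy Z: σ_y = 540.0 MPa, ρ = 10200 kg/m³
  alloy A: σ_y = 47.50 MPa, ρ = 2320 kg/m³
  alloy S: σ_y = 69.10 MPa, ρ = 1203 kg/m³
  alloy S: M = 6.91×10⁻³
  alloy A: M = 2.97×10⁻³
  alloy U: M = 2.97×10⁻³
  alloy Z: M = 2.28×10⁻³
Alloy S has the largest M.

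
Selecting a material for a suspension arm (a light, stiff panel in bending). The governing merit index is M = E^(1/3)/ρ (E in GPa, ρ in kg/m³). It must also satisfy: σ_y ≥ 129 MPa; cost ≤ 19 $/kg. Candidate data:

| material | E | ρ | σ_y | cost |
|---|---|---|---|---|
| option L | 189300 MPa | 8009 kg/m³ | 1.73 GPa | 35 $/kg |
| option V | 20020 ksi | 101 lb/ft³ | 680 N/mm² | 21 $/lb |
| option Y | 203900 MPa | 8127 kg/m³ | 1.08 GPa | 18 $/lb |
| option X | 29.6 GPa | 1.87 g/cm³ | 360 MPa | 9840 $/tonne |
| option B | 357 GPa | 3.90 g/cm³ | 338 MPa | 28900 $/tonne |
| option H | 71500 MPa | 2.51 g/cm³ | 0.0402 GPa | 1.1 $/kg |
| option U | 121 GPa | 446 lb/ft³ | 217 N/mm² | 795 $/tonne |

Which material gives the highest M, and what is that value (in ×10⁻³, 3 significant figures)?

option X, M = 1.65×10⁻³

Screen on constraints: σ_y ≥ 129 MPa; cost ≤ 19 $/kg. Survivors: option X, option U.
In SI units:
  option X: E = 29.60 GPa, ρ = 1870 kg/m³
  option U: E = 121.0 GPa, ρ = 7144 kg/m³
  option X: M = 1.65×10⁻³
  option U: M = 0.692×10⁻³
Option X has the largest M.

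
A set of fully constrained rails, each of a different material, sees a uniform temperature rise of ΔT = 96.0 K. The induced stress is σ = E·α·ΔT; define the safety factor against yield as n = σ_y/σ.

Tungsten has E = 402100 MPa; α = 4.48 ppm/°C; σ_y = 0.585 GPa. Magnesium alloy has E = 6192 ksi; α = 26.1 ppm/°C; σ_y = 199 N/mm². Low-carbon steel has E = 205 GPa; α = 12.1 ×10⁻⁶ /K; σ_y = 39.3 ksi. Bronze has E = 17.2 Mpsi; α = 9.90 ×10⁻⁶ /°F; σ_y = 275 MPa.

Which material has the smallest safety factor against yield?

In consistent units (E in GPa, α in ×10⁻⁶/K, σ_y in MPa):
  tungsten: E = 402.1, α = 4.48, σ_y = 585.0 → σ = 173 MPa, n = 3.38
  magnesium alloy: E = 42.69, α = 26.1, σ_y = 199.0 → σ = 107 MPa, n = 1.86
  low-carbon steel: E = 205.0, α = 12.1, σ_y = 271.0 → σ = 238 MPa, n = 1.14
  bronze: E = 118.6, α = 17.8, σ_y = 275.0 → σ = 203 MPa, n = 1.36
Low-carbon steel has the lowest safety factor, n = 1.14.

low-carbon steel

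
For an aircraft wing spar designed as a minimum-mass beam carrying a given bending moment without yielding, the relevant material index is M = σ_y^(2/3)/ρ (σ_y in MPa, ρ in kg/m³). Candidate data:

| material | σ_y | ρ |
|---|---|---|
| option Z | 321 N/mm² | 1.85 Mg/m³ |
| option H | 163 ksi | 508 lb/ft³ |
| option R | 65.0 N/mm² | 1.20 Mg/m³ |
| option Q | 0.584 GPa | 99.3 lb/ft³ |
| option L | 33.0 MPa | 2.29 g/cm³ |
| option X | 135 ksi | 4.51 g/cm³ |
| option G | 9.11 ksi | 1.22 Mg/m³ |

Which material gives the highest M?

option Q

Convert each candidate to consistent units, then evaluate M:
  option Z: σ_y = 321.0 MPa, ρ = 1850 kg/m³
  option H: σ_y = 1124 MPa, ρ = 8137 kg/m³
  option R: σ_y = 65.00 MPa, ρ = 1200 kg/m³
  option Q: σ_y = 584.0 MPa, ρ = 1591 kg/m³
  option L: σ_y = 33.00 MPa, ρ = 2290 kg/m³
  option X: σ_y = 930.8 MPa, ρ = 4510 kg/m³
  option G: σ_y = 62.81 MPa, ρ = 1220 kg/m³
  option Q: M = 43.9×10⁻³
  option Z: M = 25.3×10⁻³
  option X: M = 21.1×10⁻³
  option R: M = 13.5×10⁻³
  option H: M = 13.3×10⁻³
  option G: M = 13.0×10⁻³
  option L: M = 4.49×10⁻³
Highest index: option Q.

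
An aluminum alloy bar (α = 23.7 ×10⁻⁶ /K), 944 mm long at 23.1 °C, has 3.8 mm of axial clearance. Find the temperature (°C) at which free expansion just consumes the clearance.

193 °C

α·L₀·ΔT = 3.8 mm ⇒ ΔT = 3.8 / (23.7×10⁻⁶ × 944.0) = 169.8 K.
T = 23.1 + 169.8 = 192.9 °C.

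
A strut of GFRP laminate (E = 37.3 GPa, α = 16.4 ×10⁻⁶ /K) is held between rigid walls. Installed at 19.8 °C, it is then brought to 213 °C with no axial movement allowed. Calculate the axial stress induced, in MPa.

ΔT = 193.2 K. Constrained thermal stress σ = E·α·ΔT = 37.30×10³ MPa × 16.4×10⁻⁶ × 193.2 = 118 MPa (compressive).

118 MPa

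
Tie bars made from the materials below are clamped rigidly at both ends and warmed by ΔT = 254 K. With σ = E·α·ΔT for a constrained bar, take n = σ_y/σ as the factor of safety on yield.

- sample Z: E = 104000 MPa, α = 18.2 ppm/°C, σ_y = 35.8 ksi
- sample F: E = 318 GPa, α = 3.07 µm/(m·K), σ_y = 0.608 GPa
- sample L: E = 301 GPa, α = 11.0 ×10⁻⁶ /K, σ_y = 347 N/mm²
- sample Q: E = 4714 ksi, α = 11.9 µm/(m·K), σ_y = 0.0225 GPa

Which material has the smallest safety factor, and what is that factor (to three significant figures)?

sample Q, n = 0.229

Converting E to GPa, α to ×10⁻⁶/K, σ_y to MPa, then σ and n for each:
  sample Z: E = 104.0, α = 18.2, σ_y = 246.8 → σ = 481 MPa, n = 0.513
  sample F: E = 318.0, α = 3.07, σ_y = 608.0 → σ = 248 MPa, n = 2.45
  sample L: E = 301.0, α = 11.0, σ_y = 347.0 → σ = 841 MPa, n = 0.413
  sample Q: E = 32.50, α = 11.9, σ_y = 22.50 → σ = 98.2 MPa, n = 0.229
Sample Q has the lowest safety factor, n = 0.229.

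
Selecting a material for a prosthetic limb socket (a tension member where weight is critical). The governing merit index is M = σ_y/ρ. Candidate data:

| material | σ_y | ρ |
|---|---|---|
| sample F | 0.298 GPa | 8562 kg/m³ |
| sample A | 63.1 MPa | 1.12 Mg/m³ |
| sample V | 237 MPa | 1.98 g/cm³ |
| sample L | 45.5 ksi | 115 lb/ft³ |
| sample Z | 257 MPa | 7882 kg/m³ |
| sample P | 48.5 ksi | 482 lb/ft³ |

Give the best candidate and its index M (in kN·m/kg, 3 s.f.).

Normalizing units and computing the index:
  sample F: σ_y = 298.0 MPa, ρ = 8562 kg/m³
  sample A: σ_y = 63.10 MPa, ρ = 1120 kg/m³
  sample V: σ_y = 237.0 MPa, ρ = 1980 kg/m³
  sample L: σ_y = 313.7 MPa, ρ = 1842 kg/m³
  sample Z: σ_y = 257.0 MPa, ρ = 7882 kg/m³
  sample P: σ_y = 334.4 MPa, ρ = 7721 kg/m³
  sample L: M = 170 kN·m/kg
  sample V: M = 120 kN·m/kg
  sample A: M = 56.3 kN·m/kg
  sample P: M = 43.3 kN·m/kg
  sample F: M = 34.8 kN·m/kg
  sample Z: M = 32.6 kN·m/kg
Sample L ranks first.

sample L, M = 170 kN·m/kg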